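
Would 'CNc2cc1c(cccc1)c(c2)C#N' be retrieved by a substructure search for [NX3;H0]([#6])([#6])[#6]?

No

The pattern [NX3;H0]([#6])([#6])[#6] describes a trivalent nitrogen with no H, bonded to three carbons — a tertiary amine.
The closest candidate here is an N-methylamino group (-NHCH3), but the nitrogen still has one H (H1), not H0. No other fragment satisfies the full query, so there is no match.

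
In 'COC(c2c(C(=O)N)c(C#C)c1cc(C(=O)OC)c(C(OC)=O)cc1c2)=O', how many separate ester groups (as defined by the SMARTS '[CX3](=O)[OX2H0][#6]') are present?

3

[CX3](=O)[OX2H0][#6] is the SMARTS for an ester: a carbonyl carbon bonded to an oxygen that is itself bonded to carbon (no H on that O).
The molecule carries 3 separate instances of a methyl-ester group (-C(=O)OCH3) meeting every constraint; each maps to a distinct set of atoms, giving 3 matches.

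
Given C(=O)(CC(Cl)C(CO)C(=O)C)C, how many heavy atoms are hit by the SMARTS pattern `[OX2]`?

The query [OX2] means: aliphatic oxygen with two total connections — ether, hydroxyl, or ester single-bond O.
Check the 12 heavy atoms by environment: 6× C (X4) → no; 2× C (X3) → no; 2× O (X1) → no; 1× Cl (X1) → no; 1× O (X2) → match.
That gives 1 matching atom.

1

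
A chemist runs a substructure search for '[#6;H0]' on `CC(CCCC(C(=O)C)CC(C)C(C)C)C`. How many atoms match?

1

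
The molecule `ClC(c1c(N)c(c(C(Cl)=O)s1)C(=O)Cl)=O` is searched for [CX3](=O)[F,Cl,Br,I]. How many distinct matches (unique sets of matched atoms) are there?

3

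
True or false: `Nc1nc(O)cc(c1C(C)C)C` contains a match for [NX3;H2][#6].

The pattern [NX3;H2][#6] describes a trivalent nitrogen with two H attached to carbon — a primary amine.
The molecule carries a primary amino group (-NH2), whose atoms satisfy every constraint of the query, so the pattern matches.

True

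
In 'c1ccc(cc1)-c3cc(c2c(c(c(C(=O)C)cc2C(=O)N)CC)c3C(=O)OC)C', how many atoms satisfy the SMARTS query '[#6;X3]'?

19

Check the 29 heavy atoms by environment: 16× c (aromatic, X3) → match; 5× C (X4) → no; 3× C (X3) → match; 3× O (X1) → no; 1× N (X3) → no; 1× O (X2) → no.
Summing the matching environments: 16 + 3 = 19 matching atoms.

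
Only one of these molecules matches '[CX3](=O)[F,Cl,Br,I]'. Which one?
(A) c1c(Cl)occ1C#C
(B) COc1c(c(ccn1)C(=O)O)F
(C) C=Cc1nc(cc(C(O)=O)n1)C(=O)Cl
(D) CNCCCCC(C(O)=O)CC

C

[CX3](=O)[F,Cl,Br,I] describes a carbonyl carbon bonded to a halogen (an acyl halide).
(A) has a chloro substituent but the Cl is not on a carbonyl carbon.
(B) has a carboxylic acid group (-C(=O)OH) but the carbonyl is bonded to -OH, not to a halogen.
(C) contains an acyl chloride (-C(=O)Cl), which satisfies every atom and bond constraint.
(D) has a carboxylic acid group (-C(=O)OH) but the carbonyl is bonded to -OH, not to a halogen.
So the answer is (C).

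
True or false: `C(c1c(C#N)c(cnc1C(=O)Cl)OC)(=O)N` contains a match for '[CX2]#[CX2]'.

The pattern [CX2]#[CX2] describes a carbon-carbon triple bond — an alkyne.
The closest candidate here is a nitrile (-C#N), but the triple bond is C#N, not C#C. No other fragment satisfies the full query, so there is no match.

False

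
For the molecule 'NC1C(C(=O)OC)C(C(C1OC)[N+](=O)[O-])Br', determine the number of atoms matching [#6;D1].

2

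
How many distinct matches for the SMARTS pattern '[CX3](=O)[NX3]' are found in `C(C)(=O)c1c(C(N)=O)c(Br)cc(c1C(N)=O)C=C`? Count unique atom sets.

2

[CX3](=O)[NX3] is the SMARTS for an amide: a carbonyl carbon bonded to a trivalent nitrogen.
The molecule carries 2 separate instances of a primary amide (-C(=O)NH2) meeting every constraint; each maps to a distinct set of atoms, giving 2 matches.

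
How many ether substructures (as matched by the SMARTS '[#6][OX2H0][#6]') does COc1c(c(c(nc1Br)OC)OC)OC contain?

4

[#6][OX2H0][#6] is the SMARTS for an ether: an aliphatic oxygen bridging two carbons with no H on the oxygen.
The molecule carries 4 separate instances of a methoxy ether (-OCH3) meeting every constraint; each maps to a distinct set of atoms, giving 4 matches.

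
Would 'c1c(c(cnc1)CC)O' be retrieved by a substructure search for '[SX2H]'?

The pattern [SX2H] describes an aliphatic sulfur with two connections, one being H — a thiol.
The closest candidate here is a hydroxyl group (-OH), but it is an -OH, not an -SH. No other fragment satisfies the full query, so there is no match.

No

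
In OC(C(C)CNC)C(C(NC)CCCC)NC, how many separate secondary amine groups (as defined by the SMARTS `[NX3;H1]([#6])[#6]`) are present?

3

[NX3;H1]([#6])[#6] is the SMARTS for a secondary amine: a trivalent nitrogen with one H, bonded to two carbons.
The molecule carries 3 separate instances of an N-methylamino group (-NHCH3) meeting every constraint; each maps to a distinct set of atoms, giving 3 matches.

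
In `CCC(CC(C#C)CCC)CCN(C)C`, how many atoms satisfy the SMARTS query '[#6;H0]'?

1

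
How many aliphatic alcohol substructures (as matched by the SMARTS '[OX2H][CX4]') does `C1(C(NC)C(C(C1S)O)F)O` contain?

[OX2H][CX4] is the SMARTS for an aliphatic alcohol: a hydroxyl oxygen bound to an sp3 (X4) carbon.
The molecule carries 2 separate instances of a hydroxyl group (-OH) meeting every constraint; each maps to a distinct set of atoms, giving 2 matches.

2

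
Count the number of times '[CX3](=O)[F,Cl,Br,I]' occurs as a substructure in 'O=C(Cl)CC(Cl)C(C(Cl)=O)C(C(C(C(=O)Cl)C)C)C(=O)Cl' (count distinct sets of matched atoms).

[CX3](=O)[F,Cl,Br,I] is the SMARTS for an acyl halide: a carbonyl carbon bonded to a halogen.
The molecule carries 4 separate instances of an acyl chloride (-C(=O)Cl) meeting every constraint; each maps to a distinct set of atoms, giving 4 matches.

4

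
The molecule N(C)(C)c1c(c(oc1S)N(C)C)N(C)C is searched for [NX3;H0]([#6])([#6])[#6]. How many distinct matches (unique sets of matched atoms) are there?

[NX3;H0]([#6])([#6])[#6] is the SMARTS for a tertiary amine: a trivalent nitrogen with no H, bonded to three carbons.
The molecule carries 3 separate instances of a dimethylamino group (-N(CH3)2) meeting every constraint; each maps to a distinct set of atoms, giving 3 matches.

3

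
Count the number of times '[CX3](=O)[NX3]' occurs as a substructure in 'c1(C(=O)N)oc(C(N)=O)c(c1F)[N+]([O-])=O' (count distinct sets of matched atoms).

2

[CX3](=O)[NX3] is the SMARTS for an amide: a carbonyl carbon bonded to a trivalent nitrogen.
The molecule carries 2 separate instances of a primary amide (-C(=O)NH2) meeting every constraint; each maps to a distinct set of atoms, giving 2 matches.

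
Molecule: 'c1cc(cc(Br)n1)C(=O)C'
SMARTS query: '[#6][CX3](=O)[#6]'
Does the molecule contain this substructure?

Yes

The pattern [#6][CX3](=O)[#6] describes a carbonyl carbon (no H) flanked by two carbons — a ketone.
The molecule carries an acetyl/ketone group (-C(=O)CH3), whose atoms satisfy every constraint of the query, so the pattern matches.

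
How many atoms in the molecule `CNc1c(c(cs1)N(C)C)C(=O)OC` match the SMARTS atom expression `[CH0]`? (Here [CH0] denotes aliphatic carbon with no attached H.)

1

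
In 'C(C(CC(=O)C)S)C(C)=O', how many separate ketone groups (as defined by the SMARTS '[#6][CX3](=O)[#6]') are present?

[#6][CX3](=O)[#6] is the SMARTS for a ketone: a carbonyl carbon (no H) flanked by two carbons.
The molecule carries 2 separate instances of an acetyl/ketone group (-C(=O)CH3) meeting every constraint; each maps to a distinct set of atoms, giving 2 matches.

2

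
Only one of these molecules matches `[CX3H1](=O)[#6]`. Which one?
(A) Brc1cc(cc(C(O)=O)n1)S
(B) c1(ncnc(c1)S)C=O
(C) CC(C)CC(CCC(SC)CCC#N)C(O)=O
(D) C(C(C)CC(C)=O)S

[CX3H1](=O)[#6] describes an sp2 carbon with one H, double-bonded to O and single-bonded to carbon (an aldehyde).
(A) has a carboxylic acid group (-C(=O)OH) but the carbonyl carbon has H0 and is bonded to O, not H1.
(B) contains an aldehyde (-CHO), which satisfies every atom and bond constraint.
(C) has a carboxylic acid group (-C(=O)OH) but the carbonyl carbon has H0 and is bonded to O, not H1.
(D) has an acetyl/ketone group (-C(=O)CH3) but the carbonyl carbon has H0 (two carbon neighbours), not H1.
So the answer is (B).

B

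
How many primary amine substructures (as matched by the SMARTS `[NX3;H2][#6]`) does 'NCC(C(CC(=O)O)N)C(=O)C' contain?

[NX3;H2][#6] is the SMARTS for a primary amine: a trivalent nitrogen with two H attached to carbon.
The molecule carries 2 separate instances of a primary amino group (-NH2) meeting every constraint; each maps to a distinct set of atoms, giving 2 matches.

2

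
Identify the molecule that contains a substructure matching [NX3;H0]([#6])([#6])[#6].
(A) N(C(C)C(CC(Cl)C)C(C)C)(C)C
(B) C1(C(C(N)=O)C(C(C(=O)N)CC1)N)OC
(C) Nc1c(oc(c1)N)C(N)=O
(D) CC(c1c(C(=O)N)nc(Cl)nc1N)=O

A

[NX3;H0]([#6])([#6])[#6] describes a trivalent nitrogen with no H, bonded to three carbons (a tertiary amine).
(A) contains a dimethylamino group (-N(CH3)2), which satisfies every atom and bond constraint.
(B) has a primary amide (-C(=O)NH2) but the amide nitrogen has H2 and only one carbon neighbour.
(C) has a primary amino group (-NH2) but the nitrogen has H2, not H0 with three carbons.
(D) has a primary amino group (-NH2) but the nitrogen has H2, not H0 with three carbons.
So the answer is (A).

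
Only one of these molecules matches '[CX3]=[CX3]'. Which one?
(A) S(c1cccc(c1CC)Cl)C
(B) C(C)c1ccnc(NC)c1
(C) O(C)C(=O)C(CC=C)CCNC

[CX3]=[CX3] describes a non-aromatic C=C double bond between two sp2 carbons (an alkene).
(A) has an ethyl group (-CH2CH3) but its C-C bond is a single bond between CX4 carbons, not CX3=CX3.
(B) has an ethyl group (-CH2CH3) but its C-C bond is a single bond between CX4 carbons, not CX3=CX3.
(C) contains a vinyl group (-CH=CH2), which satisfies every atom and bond constraint.
So the answer is (C).

C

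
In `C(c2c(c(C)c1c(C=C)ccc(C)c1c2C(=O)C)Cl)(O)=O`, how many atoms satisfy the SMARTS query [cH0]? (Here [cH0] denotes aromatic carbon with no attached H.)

8

The query [cH0] means: aromatic carbon with no attached hydrogen (substituted or ring-fusion).
Check the 21 heavy atoms by environment: 8× c (aromatic, H0) → match; 2× c (aromatic, H1) → no; 2× C (H0) → no; 2× O (H0) → no; 3× C (H3) → no; 1× Cl (H0) → no; 1× C (H1) → no; 1× C (H2) → no; 1× O (H1) → no.
That gives 8 matching atoms.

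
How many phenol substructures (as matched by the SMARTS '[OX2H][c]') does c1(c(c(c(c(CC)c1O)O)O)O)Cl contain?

[OX2H][c] is the SMARTS for a phenol: a hydroxyl oxygen attached to an aromatic carbon.
The molecule carries 4 separate instances of a hydroxyl group (-OH) meeting every constraint; each maps to a distinct set of atoms, giving 4 matches.

4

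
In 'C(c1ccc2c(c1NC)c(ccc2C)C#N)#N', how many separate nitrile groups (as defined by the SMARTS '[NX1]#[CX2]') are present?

2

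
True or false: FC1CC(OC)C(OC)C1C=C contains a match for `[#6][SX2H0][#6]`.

The pattern [#6][SX2H0][#6] describes an aliphatic sulfur bridging two carbons with no H on the sulfur — a thioether.
The closest candidate here is a methoxy ether (-OCH3), but the bridging atom is O, not S. No other fragment satisfies the full query, so there is no match.

False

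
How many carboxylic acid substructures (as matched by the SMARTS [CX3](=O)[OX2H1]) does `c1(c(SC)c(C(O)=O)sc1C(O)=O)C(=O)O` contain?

3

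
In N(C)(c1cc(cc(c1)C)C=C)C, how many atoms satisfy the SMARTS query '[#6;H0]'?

The query [#6;H0] means: any carbon with no attached hydrogen.
Check the 12 heavy atoms by environment: 3× c (aromatic, H0) → match; 3× c (aromatic, H1) → no; 1× N (H0) → no; 3× C (H3) → no; 1× C (H1) → no; 1× C (H2) → no.
That gives 3 matching atoms.

3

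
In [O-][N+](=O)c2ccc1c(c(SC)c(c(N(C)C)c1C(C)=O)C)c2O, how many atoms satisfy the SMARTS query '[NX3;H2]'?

Check the 23 heavy atoms by environment: 8× c (aromatic, H0, X3) → no; 2× c (aromatic, H1, X3) → no; 1× N (charge +1, H0, X3) → no; 1× O (charge -1, H0, X1) → no; 2× O (H0, X1) → no; 1× N (H0, X3) → no; 5× C (H3, X4) → no; 1× O (H1, X2) → no; 1× S (H0, X2) → no; 1× C (H0, X3) → no.
No environment satisfies the query, so 0 matching atoms.

0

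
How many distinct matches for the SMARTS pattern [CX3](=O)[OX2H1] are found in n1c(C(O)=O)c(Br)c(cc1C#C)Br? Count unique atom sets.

[CX3](=O)[OX2H1] is the SMARTS for a carboxylic acid: an sp2 carbon double-bonded to O and single-bonded to an -OH oxygen.
Exactly one fragment in the molecule meets all constraints, giving 1 match.

1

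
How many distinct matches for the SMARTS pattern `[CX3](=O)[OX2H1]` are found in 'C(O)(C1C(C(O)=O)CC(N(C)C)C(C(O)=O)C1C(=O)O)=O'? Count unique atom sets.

4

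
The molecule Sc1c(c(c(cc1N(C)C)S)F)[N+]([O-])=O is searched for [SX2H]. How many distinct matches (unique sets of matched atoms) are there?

2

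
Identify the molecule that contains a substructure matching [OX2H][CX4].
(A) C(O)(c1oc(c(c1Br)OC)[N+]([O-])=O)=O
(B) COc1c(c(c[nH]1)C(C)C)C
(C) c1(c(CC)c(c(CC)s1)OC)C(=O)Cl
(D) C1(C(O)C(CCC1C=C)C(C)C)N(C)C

[OX2H][CX4] describes a hydroxyl oxygen bound to an sp3 (X4) carbon (an aliphatic alcohol).
(A) has a methoxy ether (-OCH3) but the oxygen has H0 (ether), not H1.
(B) has a methoxy ether (-OCH3) but the oxygen has H0 (ether), not H1.
(C) has a methoxy ether (-OCH3) but the oxygen has H0 (ether), not H1.
(D) contains a hydroxyl group (-OH), which satisfies every atom and bond constraint.
So the answer is (D).

D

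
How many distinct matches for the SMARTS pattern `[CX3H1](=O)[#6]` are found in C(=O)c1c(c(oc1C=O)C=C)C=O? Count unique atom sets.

3

[CX3H1](=O)[#6] is the SMARTS for an aldehyde: an sp2 carbon with one H, double-bonded to O and single-bonded to carbon.
The molecule carries 3 separate instances of an aldehyde (-CHO) meeting every constraint; each maps to a distinct set of atoms, giving 3 matches.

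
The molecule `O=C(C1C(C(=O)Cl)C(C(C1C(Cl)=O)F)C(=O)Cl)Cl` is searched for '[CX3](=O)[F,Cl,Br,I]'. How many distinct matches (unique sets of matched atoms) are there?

[CX3](=O)[F,Cl,Br,I] is the SMARTS for an acyl halide: a carbonyl carbon bonded to a halogen.
The molecule carries 4 separate instances of an acyl chloride (-C(=O)Cl) meeting every constraint; each maps to a distinct set of atoms, giving 4 matches.

4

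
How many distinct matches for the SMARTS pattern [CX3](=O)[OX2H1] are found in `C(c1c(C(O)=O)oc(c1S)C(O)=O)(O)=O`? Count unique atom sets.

[CX3](=O)[OX2H1] is the SMARTS for a carboxylic acid: an sp2 carbon double-bonded to O and single-bonded to an -OH oxygen.
The molecule carries 3 separate instances of a carboxylic acid group (-C(=O)OH) meeting every constraint; each maps to a distinct set of atoms, giving 3 matches.

3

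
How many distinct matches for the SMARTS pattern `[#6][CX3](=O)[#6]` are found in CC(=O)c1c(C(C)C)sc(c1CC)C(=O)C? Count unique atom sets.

2

[#6][CX3](=O)[#6] is the SMARTS for a ketone: a carbonyl carbon (no H) flanked by two carbons.
The molecule carries 2 separate instances of an acetyl/ketone group (-C(=O)CH3) meeting every constraint; each maps to a distinct set of atoms, giving 2 matches.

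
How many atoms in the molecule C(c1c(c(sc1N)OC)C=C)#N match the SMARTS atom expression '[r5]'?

5

Check the 12 heavy atoms by environment: 1× s (aromatic, in 5-ring) → match; 4× c (aromatic, in 5-ring) → match; 1× O (acyclic) → no; 4× C (acyclic) → no; 2× N (acyclic) → no.
Summing the matching environments: 1 + 4 = 5 matching atoms.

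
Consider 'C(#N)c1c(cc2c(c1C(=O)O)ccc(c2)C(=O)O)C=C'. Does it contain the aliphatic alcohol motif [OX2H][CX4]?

No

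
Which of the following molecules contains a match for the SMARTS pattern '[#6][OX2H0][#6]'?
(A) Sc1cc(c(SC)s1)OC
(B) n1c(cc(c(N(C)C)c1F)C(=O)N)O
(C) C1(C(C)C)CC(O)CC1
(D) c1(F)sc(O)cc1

[#6][OX2H0][#6] describes an aliphatic oxygen bridging two carbons with no H on the oxygen (an ether).
(A) contains a methoxy ether (-OCH3), which satisfies every atom and bond constraint.
(B) has a hydroxyl group (-OH) but the oxygen has H1, not H0 bridging two carbons.
(C) has a hydroxyl group (-OH) but the oxygen has H1, not H0 bridging two carbons.
(D) has a hydroxyl group (-OH) but the oxygen has H1, not H0 bridging two carbons.
So the answer is (A).

A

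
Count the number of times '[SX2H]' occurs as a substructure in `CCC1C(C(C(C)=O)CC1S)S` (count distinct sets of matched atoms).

[SX2H] is the SMARTS for a thiol: an aliphatic sulfur with two connections, one being H.
The molecule carries 2 separate instances of a thiol (-SH) meeting every constraint; each maps to a distinct set of atoms, giving 2 matches.

2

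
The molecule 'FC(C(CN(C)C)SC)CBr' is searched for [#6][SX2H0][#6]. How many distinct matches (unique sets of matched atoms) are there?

[#6][SX2H0][#6] is the SMARTS for a thioether: an aliphatic sulfur bridging two carbons with no H on the sulfur.
Exactly one fragment in the molecule meets all constraints, giving 1 match.

1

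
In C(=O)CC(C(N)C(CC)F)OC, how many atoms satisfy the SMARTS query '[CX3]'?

1

Check the 12 heavy atoms by environment: 7× C (X4) → no; 1× N (X3) → no; 1× O (X2) → no; 1× F (X1) → no; 1× C (X3) → match; 1× O (X1) → no.
That gives 1 matching atom.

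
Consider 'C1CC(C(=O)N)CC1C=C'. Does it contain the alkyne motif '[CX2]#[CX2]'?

The pattern [CX2]#[CX2] describes a carbon-carbon triple bond — an alkyne.
The closest candidate here is a vinyl group (-CH=CH2), but the C=C is a double bond; both carbons are CX3, not CX2. No other fragment satisfies the full query, so there is no match.

No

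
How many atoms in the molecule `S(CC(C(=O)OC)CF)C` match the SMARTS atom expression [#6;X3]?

The query [#6;X3] means: any carbon (aromatic or not) with three total connections.
Check the 10 heavy atoms by environment: 5× C (X4) → no; 1× C (X3) → match; 1× O (X1) → no; 1× O (X2) → no; 1× S (X2) → no; 1× F (X1) → no.
That gives 1 matching atom.

1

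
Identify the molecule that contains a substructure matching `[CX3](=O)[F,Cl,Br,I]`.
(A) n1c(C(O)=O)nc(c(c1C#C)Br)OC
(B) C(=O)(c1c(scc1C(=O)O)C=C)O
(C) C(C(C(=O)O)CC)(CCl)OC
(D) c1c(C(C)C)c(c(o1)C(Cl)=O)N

D

[CX3](=O)[F,Cl,Br,I] describes a carbonyl carbon bonded to a halogen (an acyl halide).
(A) has a carboxylic acid group (-C(=O)OH) but the carbonyl is bonded to -OH, not to a halogen.
(B) has a carboxylic acid group (-C(=O)OH) but the carbonyl is bonded to -OH, not to a halogen.
(C) has a chloro substituent but the Cl is not on a carbonyl carbon.
(D) contains an acyl chloride (-C(=O)Cl), which satisfies every atom and bond constraint.
So the answer is (D).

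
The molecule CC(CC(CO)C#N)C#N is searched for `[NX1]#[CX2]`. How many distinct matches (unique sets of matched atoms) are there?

[NX1]#[CX2] is the SMARTS for a nitrile: a nitrogen triple-bonded to a two-connected carbon.
The molecule carries 2 separate instances of a nitrile (-C#N) meeting every constraint; each maps to a distinct set of atoms, giving 2 matches.

2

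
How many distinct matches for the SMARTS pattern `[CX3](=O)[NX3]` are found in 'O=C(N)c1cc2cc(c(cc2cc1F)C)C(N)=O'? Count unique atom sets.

[CX3](=O)[NX3] is the SMARTS for an amide: a carbonyl carbon bonded to a trivalent nitrogen.
The molecule carries 2 separate instances of a primary amide (-C(=O)NH2) meeting every constraint; each maps to a distinct set of atoms, giving 2 matches.

2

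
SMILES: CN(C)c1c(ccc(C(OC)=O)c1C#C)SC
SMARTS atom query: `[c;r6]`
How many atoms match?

The query [c;r6] means: aromatic carbon that belongs to a six-membered ring.
Check the 17 heavy atoms by environment: 6× c (aromatic, in 6-ring) → match; 1× S (acyclic) → no; 7× C (acyclic) → no; 2× O (acyclic) → no; 1× N (acyclic) → no.
That gives 6 matching atoms.

6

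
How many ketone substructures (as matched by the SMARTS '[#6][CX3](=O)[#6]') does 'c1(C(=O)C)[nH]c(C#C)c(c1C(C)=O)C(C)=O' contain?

[#6][CX3](=O)[#6] is the SMARTS for a ketone: a carbonyl carbon (no H) flanked by two carbons.
The molecule carries 3 separate instances of an acetyl/ketone group (-C(=O)CH3) meeting every constraint; each maps to a distinct set of atoms, giving 3 matches.

3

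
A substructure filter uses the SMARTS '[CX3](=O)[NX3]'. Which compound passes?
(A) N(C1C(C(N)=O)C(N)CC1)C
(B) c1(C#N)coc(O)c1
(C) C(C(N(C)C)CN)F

A

[CX3](=O)[NX3] describes a carbonyl carbon bonded to a trivalent nitrogen (an amide).
(A) contains a primary amide (-C(=O)NH2), which satisfies every atom and bond constraint.
(B) has a nitrile (-C#N) but the nitrile N is NX1 (triple-bonded), not NX3.
(C) has a primary amino group (-NH2) but the -NH2 is not attached to a carbonyl carbon.
So the answer is (A).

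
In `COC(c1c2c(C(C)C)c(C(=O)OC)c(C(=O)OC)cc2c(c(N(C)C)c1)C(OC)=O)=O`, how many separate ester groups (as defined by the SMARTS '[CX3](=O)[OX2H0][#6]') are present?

[CX3](=O)[OX2H0][#6] is the SMARTS for an ester: a carbonyl carbon bonded to an oxygen that is itself bonded to carbon (no H on that O).
The molecule carries 4 separate instances of a methyl-ester group (-C(=O)OCH3) meeting every constraint; each maps to a distinct set of atoms, giving 4 matches.

4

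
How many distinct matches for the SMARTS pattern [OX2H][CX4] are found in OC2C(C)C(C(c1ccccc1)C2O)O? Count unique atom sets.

3

[OX2H][CX4] is the SMARTS for an aliphatic alcohol: a hydroxyl oxygen bound to an sp3 (X4) carbon.
The molecule carries 3 separate instances of a hydroxyl group (-OH) meeting every constraint; each maps to a distinct set of atoms, giving 3 matches.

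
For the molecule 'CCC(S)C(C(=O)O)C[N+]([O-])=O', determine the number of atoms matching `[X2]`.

2

The query [X2] means: any atom with exactly two total connections (bonds + H).
Check the 12 heavy atoms by environment: 5× C (X4) → no; 1× C (X3) → no; 2× O (X1) → no; 1× O (X2) → match; 1× N (charge +1, X3) → no; 1× O (charge -1, X1) → no; 1× S (X2) → match.
Summing the matching environments: 1 + 1 = 2 matching atoms.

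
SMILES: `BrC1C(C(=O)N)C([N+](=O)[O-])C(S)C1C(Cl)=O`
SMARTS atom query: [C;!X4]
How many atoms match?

2

The query [C;!X4] means: aliphatic carbon that does not have four total connections.
Check the 16 heavy atoms by environment: 5× C (X4) → no; 2× C (X3) → match; 3× O (X1) → no; 1× N (X3) → no; 1× Br (X1) → no; 1× Cl (X1) → no; 1× S (X2) → no; 1× N (charge +1, X3) → no; 1× O (charge -1, X1) → no.
That gives 2 matching atoms.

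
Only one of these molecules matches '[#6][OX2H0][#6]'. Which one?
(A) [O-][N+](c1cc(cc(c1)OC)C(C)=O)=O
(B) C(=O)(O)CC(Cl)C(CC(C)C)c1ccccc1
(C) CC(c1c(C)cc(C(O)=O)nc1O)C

A

[#6][OX2H0][#6] describes an aliphatic oxygen bridging two carbons with no H on the oxygen (an ether).
(A) contains a methoxy ether (-OCH3), which satisfies every atom and bond constraint.
(B) has a carboxylic acid group (-C(=O)OH) but the -OH oxygen has H1; the =O is OX1, not OX2.
(C) has a hydroxyl group (-OH) but the oxygen has H1, not H0 bridging two carbons.
So the answer is (A).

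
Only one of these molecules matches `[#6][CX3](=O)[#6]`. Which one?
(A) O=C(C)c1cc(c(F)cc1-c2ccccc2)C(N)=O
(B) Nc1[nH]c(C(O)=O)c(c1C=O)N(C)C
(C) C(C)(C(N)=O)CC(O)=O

[#6][CX3](=O)[#6] describes a carbonyl carbon (no H) flanked by two carbons (a ketone).
(A) contains an acetyl/ketone group (-C(=O)CH3), which satisfies every atom and bond constraint.
(B) has a carboxylic acid group (-C(=O)OH) but one neighbour of the carbonyl carbon is O, not C.
(C) has a carboxylic acid group (-C(=O)OH) but one neighbour of the carbonyl carbon is O, not C.
So the answer is (A).

A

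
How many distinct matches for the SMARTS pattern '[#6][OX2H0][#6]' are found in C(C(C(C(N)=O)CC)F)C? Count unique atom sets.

[#6][OX2H0][#6] is the SMARTS for an ether: an aliphatic oxygen bridging two carbons with no H on the oxygen.
No fragment in the molecule satisfies every constraint, giving 0 matches.

0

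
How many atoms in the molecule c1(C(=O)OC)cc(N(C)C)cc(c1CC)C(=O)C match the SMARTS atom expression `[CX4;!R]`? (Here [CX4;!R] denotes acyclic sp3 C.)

The query [CX4;!R] means: aliphatic carbon with four total connections, not in a ring.
Check the 18 heavy atoms by environment: 6× c (aromatic, X3, in 6-ring) → no; 1× N (X3, acyclic) → no; 6× C (X4, acyclic) → match; 2× C (X3, acyclic) → no; 2× O (X1, acyclic) → no; 1× O (X2, acyclic) → no.
That gives 6 matching atoms.

6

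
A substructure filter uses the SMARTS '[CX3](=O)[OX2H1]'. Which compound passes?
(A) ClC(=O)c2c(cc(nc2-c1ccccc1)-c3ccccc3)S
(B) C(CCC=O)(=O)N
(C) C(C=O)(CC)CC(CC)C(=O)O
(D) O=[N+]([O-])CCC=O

C

[CX3](=O)[OX2H1] describes an sp2 carbon double-bonded to O and single-bonded to an -OH oxygen (a carboxylic acid).
(A) has an acyl chloride (-C(=O)Cl) but the carbonyl is bonded to Cl, not to an -OH oxygen.
(B) has an aldehyde (-CHO) but there is no singly-bonded oxygen on the carbonyl carbon.
(C) contains a carboxylic acid group (-C(=O)OH), which satisfies every atom and bond constraint.
(D) has an aldehyde (-CHO) but there is no singly-bonded oxygen on the carbonyl carbon.
So the answer is (C).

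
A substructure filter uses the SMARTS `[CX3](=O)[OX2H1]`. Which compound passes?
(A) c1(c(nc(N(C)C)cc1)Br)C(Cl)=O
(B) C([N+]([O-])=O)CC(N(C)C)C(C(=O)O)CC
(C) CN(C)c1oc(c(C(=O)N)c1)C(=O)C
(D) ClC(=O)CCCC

B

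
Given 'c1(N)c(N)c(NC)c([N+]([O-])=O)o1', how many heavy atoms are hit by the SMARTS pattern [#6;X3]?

4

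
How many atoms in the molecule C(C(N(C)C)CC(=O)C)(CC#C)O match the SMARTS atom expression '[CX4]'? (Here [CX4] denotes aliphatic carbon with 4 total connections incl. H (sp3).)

7

The query [CX4] means: C with X4: aliphatic carbon with exactly 4 total connections (bonds + H).
Check the 13 heavy atoms by environment: 7× C (X4) → match; 1× N (X3) → no; 2× C (X2) → no; 1× O (X2) → no; 1× C (X3) → no; 1× O (X1) → no.
That gives 7 matching atoms.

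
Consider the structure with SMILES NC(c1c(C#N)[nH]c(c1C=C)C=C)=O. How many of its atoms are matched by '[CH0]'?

Check the 14 heavy atoms by environment: 1× n (aromatic, H1) → no; 4× c (aromatic, H0) → no; 2× C (H1) → no; 2× C (H2) → no; 2× C (H0) → match; 1× O (H0) → no; 1× N (H2) → no; 1× N (H0) → no.
That gives 2 matching atoms.

2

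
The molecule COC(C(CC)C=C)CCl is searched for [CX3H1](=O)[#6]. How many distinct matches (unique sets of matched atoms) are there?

0

[CX3H1](=O)[#6] is the SMARTS for an aldehyde: an sp2 carbon with one H, double-bonded to O and single-bonded to carbon.
No fragment in the molecule satisfies every constraint, giving 0 matches.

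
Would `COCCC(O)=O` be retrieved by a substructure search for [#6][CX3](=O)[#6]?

No

The pattern [#6][CX3](=O)[#6] describes a carbonyl carbon (no H) flanked by two carbons — a ketone.
The closest candidate here is a carboxylic acid group (-C(=O)OH), but one neighbour of the carbonyl carbon is O, not C. No other fragment satisfies the full query, so there is no match.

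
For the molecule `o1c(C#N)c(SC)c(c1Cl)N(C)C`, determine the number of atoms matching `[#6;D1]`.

The query [#6;D1] means: carbon bonded to exactly one heavy atom.
Check the 13 heavy atoms by environment: 1× o (aromatic, D2) → no; 4× c (aromatic, D3) → no; 1× C (D2) → no; 1× N (D1) → no; 1× Cl (D1) → no; 1× S (D2) → no; 3× C (D1) → match; 1× N (D3) → no.
That gives 3 matching atoms.

3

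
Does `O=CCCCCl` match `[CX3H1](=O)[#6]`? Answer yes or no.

Yes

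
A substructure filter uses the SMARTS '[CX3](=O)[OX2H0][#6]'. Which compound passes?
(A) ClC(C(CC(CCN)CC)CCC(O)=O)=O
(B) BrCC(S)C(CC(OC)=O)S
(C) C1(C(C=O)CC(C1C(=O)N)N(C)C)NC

[CX3](=O)[OX2H0][#6] describes a carbonyl carbon bonded to an oxygen that is itself bonded to carbon (no H on that O) (an ester).
(A) has a carboxylic acid group (-C(=O)OH) but the singly-bonded O carries H (OX2H1, not H0).
(B) contains a methyl-ester group (-C(=O)OCH3), which satisfies every atom and bond constraint.
(C) has a primary amide (-C(=O)NH2) but the carbonyl is bonded to N, not to an O-C linkage.
So the answer is (B).

B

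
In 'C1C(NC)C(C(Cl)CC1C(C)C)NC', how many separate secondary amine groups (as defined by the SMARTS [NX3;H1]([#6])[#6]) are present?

[NX3;H1]([#6])[#6] is the SMARTS for a secondary amine: a trivalent nitrogen with one H, bonded to two carbons.
The molecule carries 2 separate instances of an N-methylamino group (-NHCH3) meeting every constraint; each maps to a distinct set of atoms, giving 2 matches.

2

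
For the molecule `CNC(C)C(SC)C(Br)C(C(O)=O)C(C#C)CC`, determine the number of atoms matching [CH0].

2

Check the 18 heavy atoms by environment: 1× C (H2) → no; 6× C (H1) → no; 4× C (H3) → no; 2× C (H0) → match; 1× Br (H0) → no; 1× O (H0) → no; 1× O (H1) → no; 1× S (H0) → no; 1× N (H1) → no.
That gives 2 matching atoms.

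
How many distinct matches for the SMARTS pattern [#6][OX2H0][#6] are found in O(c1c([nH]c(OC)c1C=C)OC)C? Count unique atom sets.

[#6][OX2H0][#6] is the SMARTS for an ether: an aliphatic oxygen bridging two carbons with no H on the oxygen.
The molecule carries 3 separate instances of a methoxy ether (-OCH3) meeting every constraint; each maps to a distinct set of atoms, giving 3 matches.

3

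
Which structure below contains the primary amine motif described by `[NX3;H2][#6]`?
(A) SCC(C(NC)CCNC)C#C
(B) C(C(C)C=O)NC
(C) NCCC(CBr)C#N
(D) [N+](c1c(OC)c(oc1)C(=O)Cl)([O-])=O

C

[NX3;H2][#6] describes a trivalent nitrogen with two H attached to carbon (a primary amine).
(A) has an N-methylamino group (-NHCH3) but the nitrogen bears two carbons and only one H (H1), not H2.
(B) has an N-methylamino group (-NHCH3) but the nitrogen bears two carbons and only one H (H1), not H2.
(C) contains a primary amino group (-NH2), which satisfies every atom and bond constraint.
(D) has a nitro group (-[N+](=O)[O-]) but the nitrogen is [N+] with no H, not NX3H2.
So the answer is (C).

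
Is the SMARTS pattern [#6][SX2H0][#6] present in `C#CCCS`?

The pattern [#6][SX2H0][#6] describes an aliphatic sulfur bridging two carbons with no H on the sulfur — a thioether.
The closest candidate here is a thiol (-SH), but the sulfur has H1, not H0 bridging two carbons. No other fragment satisfies the full query, so there is no match.

No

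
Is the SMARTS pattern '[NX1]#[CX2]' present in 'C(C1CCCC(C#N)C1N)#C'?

The pattern [NX1]#[CX2] describes a nitrogen triple-bonded to a two-connected carbon — a nitrile.
The molecule carries a nitrile (-C#N), whose atoms satisfy every constraint of the query, so the pattern matches.

Yes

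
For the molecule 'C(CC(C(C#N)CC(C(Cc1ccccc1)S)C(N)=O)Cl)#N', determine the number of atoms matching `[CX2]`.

The query [CX2] means: C with X2: aliphatic carbon with exactly 2 total connections.
Check the 22 heavy atoms by environment: 7× C (X4) → no; 1× Cl (X1) → no; 1× S (X2) → no; 6× c (aromatic, X3) → no; 1× C (X3) → no; 1× O (X1) → no; 1× N (X3) → no; 2× C (X2) → match; 2× N (X1) → no.
That gives 2 matching atoms.

2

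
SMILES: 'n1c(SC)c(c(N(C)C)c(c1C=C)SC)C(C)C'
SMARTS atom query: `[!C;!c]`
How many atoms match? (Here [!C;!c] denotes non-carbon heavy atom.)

4

The query [!C;!c] means: neither aliphatic nor aromatic carbon — same as [!#6].
Check the 18 heavy atoms by environment: 1× n (aromatic) → match; 5× c (aromatic) → no; 2× S → match; 9× C → no; 1× N → match.
Summing the matching environments: 1 + 2 + 1 = 4 matching atoms.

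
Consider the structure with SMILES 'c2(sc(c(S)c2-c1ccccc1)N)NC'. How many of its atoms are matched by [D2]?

7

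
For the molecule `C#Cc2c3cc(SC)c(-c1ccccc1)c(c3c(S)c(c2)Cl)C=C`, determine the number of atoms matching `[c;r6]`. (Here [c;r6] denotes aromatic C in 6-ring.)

16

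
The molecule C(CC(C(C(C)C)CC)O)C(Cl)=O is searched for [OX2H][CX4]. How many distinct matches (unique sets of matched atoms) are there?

1

[OX2H][CX4] is the SMARTS for an aliphatic alcohol: a hydroxyl oxygen bound to an sp3 (X4) carbon.
Exactly one fragment in the molecule meets all constraints, giving 1 match.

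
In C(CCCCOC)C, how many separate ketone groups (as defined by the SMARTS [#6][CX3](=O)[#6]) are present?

0

[#6][CX3](=O)[#6] is the SMARTS for a ketone: a carbonyl carbon (no H) flanked by two carbons.
No fragment in the molecule satisfies every constraint, giving 0 matches.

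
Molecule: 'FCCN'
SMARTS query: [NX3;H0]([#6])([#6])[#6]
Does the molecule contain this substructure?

No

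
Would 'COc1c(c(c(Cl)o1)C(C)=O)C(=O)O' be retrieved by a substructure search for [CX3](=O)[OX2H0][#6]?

No

The pattern [CX3](=O)[OX2H0][#6] describes a carbonyl carbon bonded to an oxygen that is itself bonded to carbon (no H on that O) — an ester.
The closest candidate here is a methoxy ether (-OCH3), but the ether oxygen is not adjacent to a C=O carbon. No other fragment satisfies the full query, so there is no match.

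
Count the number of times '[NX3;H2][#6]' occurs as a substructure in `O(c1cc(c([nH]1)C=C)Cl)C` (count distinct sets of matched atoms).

0

[NX3;H2][#6] is the SMARTS for a primary amine: a trivalent nitrogen with two H attached to carbon.
No fragment in the molecule satisfies every constraint, giving 0 matches.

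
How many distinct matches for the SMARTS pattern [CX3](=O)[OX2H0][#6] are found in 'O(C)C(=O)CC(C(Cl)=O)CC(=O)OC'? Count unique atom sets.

[CX3](=O)[OX2H0][#6] is the SMARTS for an ester: a carbonyl carbon bonded to an oxygen that is itself bonded to carbon (no H on that O).
The molecule carries 2 separate instances of a methyl-ester group (-C(=O)OCH3) meeting every constraint; each maps to a distinct set of atoms, giving 2 matches.

2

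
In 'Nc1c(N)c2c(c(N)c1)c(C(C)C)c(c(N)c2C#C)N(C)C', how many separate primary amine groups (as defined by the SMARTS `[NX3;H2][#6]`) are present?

[NX3;H2][#6] is the SMARTS for a primary amine: a trivalent nitrogen with two H attached to carbon.
The molecule carries 4 separate instances of a primary amino group (-NH2) meeting every constraint; each maps to a distinct set of atoms, giving 4 matches.

4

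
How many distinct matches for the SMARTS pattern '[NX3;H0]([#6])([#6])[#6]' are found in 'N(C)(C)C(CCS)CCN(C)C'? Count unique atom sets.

2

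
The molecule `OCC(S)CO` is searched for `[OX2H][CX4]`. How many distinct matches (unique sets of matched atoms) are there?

2

[OX2H][CX4] is the SMARTS for an aliphatic alcohol: a hydroxyl oxygen bound to an sp3 (X4) carbon.
The molecule carries 2 separate instances of a hydroxyl group (-OH) meeting every constraint; each maps to a distinct set of atoms, giving 2 matches.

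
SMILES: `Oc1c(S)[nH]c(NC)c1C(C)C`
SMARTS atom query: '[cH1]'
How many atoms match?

The query [cH1] means: aromatic carbon bearing exactly one hydrogen.
Check the 12 heavy atoms by environment: 1× n (aromatic, H1) → no; 4× c (aromatic, H0) → no; 1× O (H1) → no; 1× S (H1) → no; 1× N (H1) → no; 3× C (H3) → no; 1× C (H1) → no.
No environment satisfies the query, so 0 matching atoms.

0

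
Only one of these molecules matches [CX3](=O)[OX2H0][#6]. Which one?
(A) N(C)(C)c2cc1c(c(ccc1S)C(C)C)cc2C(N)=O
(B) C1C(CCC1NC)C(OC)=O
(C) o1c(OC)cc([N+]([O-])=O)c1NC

B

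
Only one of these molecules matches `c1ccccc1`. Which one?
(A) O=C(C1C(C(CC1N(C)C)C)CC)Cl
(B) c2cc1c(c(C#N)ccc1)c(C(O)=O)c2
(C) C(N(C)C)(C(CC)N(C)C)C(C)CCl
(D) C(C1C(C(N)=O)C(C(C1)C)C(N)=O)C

B

c1ccccc1 describes six aromatic carbons in a ring (a benzene ring).
(A) has a methyl group (-CH3) but no six-membered all-carbon aromatic ring is present.
(B) contains the required atom environment, so the pattern matches.
(C) has a methyl group (-CH3) but no six-membered all-carbon aromatic ring is present.
(D) has a methyl group (-CH3) but no six-membered all-carbon aromatic ring is present.
So the answer is (B).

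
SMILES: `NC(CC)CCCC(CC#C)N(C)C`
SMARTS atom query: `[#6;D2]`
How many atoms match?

6

The query [#6;D2] means: any carbon bonded to exactly two heavy atoms.
Check the 14 heavy atoms by environment: 6× C (D2) → match; 2× C (D3) → no; 4× C (D1) → no; 1× N (D1) → no; 1× N (D3) → no.
That gives 6 matching atoms.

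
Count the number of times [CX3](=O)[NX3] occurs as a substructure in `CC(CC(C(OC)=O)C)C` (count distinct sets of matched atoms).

[CX3](=O)[NX3] is the SMARTS for an amide: a carbonyl carbon bonded to a trivalent nitrogen.
The molecule has a methyl-ester group (-C(=O)OCH3), but the carbonyl is bonded to O, not to an NX3 nitrogen; nothing else fits, so there are 0 matches.

0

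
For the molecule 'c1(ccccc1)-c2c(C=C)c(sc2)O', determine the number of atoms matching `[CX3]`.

The query [CX3] means: C with X3: aliphatic carbon with exactly 3 total connections.
Check the 14 heavy atoms by environment: 1× s (aromatic, X2) → no; 10× c (aromatic, X3) → no; 2× C (X3) → match; 1× O (X2) → no.
That gives 2 matching atoms.

2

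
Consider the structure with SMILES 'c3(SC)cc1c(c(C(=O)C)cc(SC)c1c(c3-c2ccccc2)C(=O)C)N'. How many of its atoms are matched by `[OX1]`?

2

The query [OX1] means: aliphatic oxygen with one total connection — typically a carbonyl =O or an oxide.
Check the 27 heavy atoms by environment: 16× c (aromatic, X3) → no; 2× C (X3) → no; 2× O (X1) → match; 4× C (X4) → no; 2× S (X2) → no; 1× N (X3) → no.
That gives 2 matching atoms.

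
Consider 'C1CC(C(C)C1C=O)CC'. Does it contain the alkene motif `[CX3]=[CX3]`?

The pattern [CX3]=[CX3] describes a non-aromatic C=C double bond between two sp2 carbons — an alkene.
The closest candidate here is an ethyl group (-CH2CH3), but its C-C bond is a single bond between CX4 carbons, not CX3=CX3. No other fragment satisfies the full query, so there is no match.

No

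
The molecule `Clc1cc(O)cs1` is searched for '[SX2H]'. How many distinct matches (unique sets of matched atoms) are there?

[SX2H] is the SMARTS for a thiol: an aliphatic sulfur with two connections, one being H.
The molecule has a hydroxyl group (-OH), but it is an -OH, not an -SH; nothing else fits, so there are 0 matches.

0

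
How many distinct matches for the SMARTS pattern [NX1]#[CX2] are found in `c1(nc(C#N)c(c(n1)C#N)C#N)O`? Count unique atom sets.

3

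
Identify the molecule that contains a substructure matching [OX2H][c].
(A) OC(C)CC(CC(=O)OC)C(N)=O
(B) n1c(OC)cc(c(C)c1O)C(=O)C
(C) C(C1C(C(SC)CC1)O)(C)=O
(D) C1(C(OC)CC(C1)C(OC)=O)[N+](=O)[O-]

B

[OX2H][c] describes a hydroxyl oxygen attached to an aromatic carbon (a phenol).
(A) has a hydroxyl group (-OH) but the -OH is on an aliphatic carbon, not an aromatic c.
(B) contains a hydroxyl group (-OH), which satisfies every atom and bond constraint.
(C) has a hydroxyl group (-OH) but the -OH is on an aliphatic carbon, not an aromatic c.
(D) has a methoxy ether (-OCH3) but the oxygen has H0, not H1.
So the answer is (B).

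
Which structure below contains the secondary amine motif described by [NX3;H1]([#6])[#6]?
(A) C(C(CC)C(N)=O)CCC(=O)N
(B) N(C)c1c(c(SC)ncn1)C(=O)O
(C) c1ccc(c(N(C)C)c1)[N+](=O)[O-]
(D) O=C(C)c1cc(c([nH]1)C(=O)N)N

[NX3;H1]([#6])[#6] describes a trivalent nitrogen with one H, bonded to two carbons (a secondary amine).
(A) has a primary amide (-C(=O)NH2) but the -C(=O)NH2 nitrogen has H2, not H1.
(B) contains an N-methylamino group (-NHCH3), which satisfies every atom and bond constraint.
(C) has a dimethylamino group (-N(CH3)2) but the nitrogen has H0, not H1.
(D) has a primary amide (-C(=O)NH2) but the -C(=O)NH2 nitrogen has H2, not H1.
So the answer is (B).

B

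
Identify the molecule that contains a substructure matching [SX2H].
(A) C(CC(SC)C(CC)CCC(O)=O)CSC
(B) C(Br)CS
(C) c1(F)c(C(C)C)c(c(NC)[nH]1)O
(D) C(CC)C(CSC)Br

B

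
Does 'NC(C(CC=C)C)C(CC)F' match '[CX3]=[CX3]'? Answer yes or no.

Yes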